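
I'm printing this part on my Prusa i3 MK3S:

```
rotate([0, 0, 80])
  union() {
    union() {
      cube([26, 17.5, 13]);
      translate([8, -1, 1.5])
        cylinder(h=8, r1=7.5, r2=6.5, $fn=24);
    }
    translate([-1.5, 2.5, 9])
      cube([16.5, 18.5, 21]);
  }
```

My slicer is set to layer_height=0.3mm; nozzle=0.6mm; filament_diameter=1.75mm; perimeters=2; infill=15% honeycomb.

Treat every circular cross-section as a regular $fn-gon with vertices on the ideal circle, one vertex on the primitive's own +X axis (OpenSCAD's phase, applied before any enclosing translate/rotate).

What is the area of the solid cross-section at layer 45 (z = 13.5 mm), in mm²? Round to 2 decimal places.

At z = 13.5 mm: the cube does not reach this height (z outside [0, 13]); the cone at (8, -1) does not reach this height (z outside [1.5, 9.5]); Taking the union: nothing is present at this height; the cube at (-1.5, 2.5) (footprint 16.5×18.5) is included at this height (area 305.25 mm²); Taking the union: only the 16.5×18.5 cube at (-1.5, 2.5) is present, so the union is just that shape — area = 305.25 mm²; (whole slice rotated 80° about Z — lengths, areas and connectivity unchanged). Overall, the cross-section is a single solid region. Net area = 305.25 mm².

305.25 mm²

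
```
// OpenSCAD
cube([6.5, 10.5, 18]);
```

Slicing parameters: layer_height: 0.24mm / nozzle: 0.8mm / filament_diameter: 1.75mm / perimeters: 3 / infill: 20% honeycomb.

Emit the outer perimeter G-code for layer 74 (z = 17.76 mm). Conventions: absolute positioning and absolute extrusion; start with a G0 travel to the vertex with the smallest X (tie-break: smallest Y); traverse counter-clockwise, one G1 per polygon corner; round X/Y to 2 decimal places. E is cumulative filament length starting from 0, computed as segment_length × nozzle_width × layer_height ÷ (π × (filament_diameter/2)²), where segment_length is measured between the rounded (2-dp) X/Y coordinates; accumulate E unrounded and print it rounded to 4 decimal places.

At z = 17.76 mm: the cube (footprint 6.5×10.5) is included at this height. The outline is a single polygon with 4 vertices. Extrusion per mm of travel: 0.8 × 0.24 / (π × 0.875²) = 0.079824. Accumulating E over each segment gives final E = 2.7140.

G0 X0.00 Y0.00 Z17.76
G1 X6.50 Y0.00 E0.5189
G1 X6.50 Y10.50 E1.3570
G1 X0.00 Y10.50 E1.8759
G1 X0.00 Y0.00 E2.7140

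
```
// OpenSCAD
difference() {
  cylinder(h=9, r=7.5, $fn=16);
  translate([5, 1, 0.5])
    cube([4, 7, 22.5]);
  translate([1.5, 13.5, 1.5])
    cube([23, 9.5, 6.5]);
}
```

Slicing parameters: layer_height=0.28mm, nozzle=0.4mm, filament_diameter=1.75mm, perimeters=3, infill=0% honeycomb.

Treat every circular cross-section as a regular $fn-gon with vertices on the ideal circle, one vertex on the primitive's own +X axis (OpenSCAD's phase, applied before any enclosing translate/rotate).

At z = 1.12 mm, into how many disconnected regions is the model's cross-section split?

1

At z = 1.12 mm: the r=7.5 cylinder gives a regular 16-gon of circumradius 7.5 (constant along its height); the cube at (5, 1) (footprint 4×7) is included at this height; the cube at (1.5, 13.5) does not reach this height (z outside [1.5, 8]); Taking the first minus the rest: starting from the r=7.5 cylinder, the 4×7 cube at (5, 1) partially overlaps it — only the 6.70 mm² overlap (of its 28.00 mm²) is removed, clipping the outline — 1 connected region. The result has 1 disconnected region.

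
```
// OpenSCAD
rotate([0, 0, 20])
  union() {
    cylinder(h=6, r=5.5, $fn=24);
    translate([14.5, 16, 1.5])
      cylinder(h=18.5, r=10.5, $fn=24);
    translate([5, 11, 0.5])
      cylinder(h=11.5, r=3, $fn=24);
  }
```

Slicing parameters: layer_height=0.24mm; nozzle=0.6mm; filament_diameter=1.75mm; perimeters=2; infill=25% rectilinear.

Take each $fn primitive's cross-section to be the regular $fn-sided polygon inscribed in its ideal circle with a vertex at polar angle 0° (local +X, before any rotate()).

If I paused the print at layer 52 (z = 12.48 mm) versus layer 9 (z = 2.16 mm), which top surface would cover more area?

layer 9 (z = 2.16 mm)

Layer 52 (z = 12.48): the cylinder does not reach this height (z outside [0, 6]); the cylinder at (14.5, 16): section is a regular 24-gon, circumradius r=10.5 (area = (24/2)·10.500²·sin(360°/24) = 342.42 mm²); the cylinder at (5, 11) does not reach this height (z outside [0.5, 12]); Combining (union): only the r=10.5 cylinder at (14.5, 16) is present, so the union is just that shape — area = 342.42 mm²; (whole slice rotated 20° about Z — lengths, areas and connectivity unchanged). So its area = 342.42 mm². Layer 9 (z = 2.16): the cylinder: section is a regular 24-gon, circumradius r=5.5 (area = (24/2)·5.500²·sin(360°/24) = 93.95 mm²); the cylinder at (14.5, 16): section is a regular 24-gon, circumradius r=10.5 (area = (24/2)·10.500²·sin(360°/24) = 342.42 mm²); the r=3 cylinder at (5, 11) contributes a regular 24-gon of circumradius 3 (area = (24/2)·3.000²·sin(360°/24) = 27.95 mm²); Merging all regions: the regions partially overlap — summed areas 464.32 mm² minus the doubly-counted overlap 11.40 mm² gives 452.92 mm² — area = 452.92 mm²; (whole slice rotated 20° about Z — lengths, areas and connectivity unchanged). So its area = 452.92 mm². Layer 9 is larger (452.92 vs 342.42 mm²).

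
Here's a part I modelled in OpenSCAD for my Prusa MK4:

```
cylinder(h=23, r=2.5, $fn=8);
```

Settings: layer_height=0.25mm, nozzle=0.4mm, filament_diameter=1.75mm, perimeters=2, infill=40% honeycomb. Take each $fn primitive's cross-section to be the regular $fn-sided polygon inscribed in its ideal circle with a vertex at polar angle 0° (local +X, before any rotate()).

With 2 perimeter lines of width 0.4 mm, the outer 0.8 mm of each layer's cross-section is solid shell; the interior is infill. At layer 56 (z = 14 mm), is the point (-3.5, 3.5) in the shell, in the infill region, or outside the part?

At z = 14 mm: the r=2.5 cylinder gives a regular 8-gon of circumradius 2.5 (constant along its height). Overall, the cross-section is a single solid region. The nearest boundary edge runs (0.00, 2.50)→(-1.77, 1.77); distance from the point to it = 2.45 mm. The point is not inside any of the regions above, so it lies outside the cross-section (2.45 mm from the nearest boundary).

outside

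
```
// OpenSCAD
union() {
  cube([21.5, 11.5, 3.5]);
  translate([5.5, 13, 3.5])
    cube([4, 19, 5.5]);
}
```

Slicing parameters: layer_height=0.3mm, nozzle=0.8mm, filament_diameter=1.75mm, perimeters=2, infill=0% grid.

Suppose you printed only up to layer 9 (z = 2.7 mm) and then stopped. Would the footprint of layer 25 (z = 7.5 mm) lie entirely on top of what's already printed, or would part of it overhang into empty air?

Compare the two slices. At z = 2.7: the cube is present — its section is the full 21.5×11.5 rectangle (area 247.25 mm²); the cube at (5.5, 13) is not intersected at this z (z outside [3.5, 9]); Merging all regions: only the 21.5×11.5 cube is present, so the union is just that shape — area = 247.25 mm². At z = 7.5: the cube is absent (z outside [0, 3.5]); the cube at (5.5, 13) is present — its section is the full 4×19 rectangle (area 76.00 mm²); Merging all regions: only the 4×19 cube at (5.5, 13) is present, so the union is just that shape — area = 76.00 mm². Checking containment: at z = 7.5 the cross-section extends beyond the z = 2.7 cross-section by about 76.00 mm².

part overhangs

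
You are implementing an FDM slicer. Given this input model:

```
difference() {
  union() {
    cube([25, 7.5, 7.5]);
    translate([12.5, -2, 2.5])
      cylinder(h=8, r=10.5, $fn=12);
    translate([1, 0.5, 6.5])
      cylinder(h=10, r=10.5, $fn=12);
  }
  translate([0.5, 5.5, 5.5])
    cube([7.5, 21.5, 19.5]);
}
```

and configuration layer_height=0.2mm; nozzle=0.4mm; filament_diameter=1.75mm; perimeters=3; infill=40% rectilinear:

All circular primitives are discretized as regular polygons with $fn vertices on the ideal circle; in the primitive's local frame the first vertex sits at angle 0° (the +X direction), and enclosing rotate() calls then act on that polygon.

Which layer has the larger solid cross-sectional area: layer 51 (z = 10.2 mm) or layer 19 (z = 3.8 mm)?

Layer 51 (z = 10.2): the cube is absent (z outside [0, 7.5]); the r=10.5 cylinder at (12.5, -2) gives a regular 12-gon of circumradius 10.5 (constant along its height) (area = (12/2)·10.500²·sin(360°/12) = 330.75 mm²); the cylinder at (1, 0.5): section is a regular 12-gon, circumradius r=10.5 (area = (12/2)·10.500²·sin(360°/12) = 330.75 mm²); Merging all regions: the regions partially overlap — summed areas 661.50 mm² minus the doubly-counted overlap 103.56 mm² gives 557.94 mm² — area = 557.94 mm²; the cube at (0.5, 5.5) (footprint 7.5×21.5) is included at this height (area 161.25 mm²); Subtracting the remaining from the first: starting from the result so far (557.94 mm²), the 7.5×21.5 cube at (0.5, 5.5) partially overlaps it — only the 33.53 mm² overlap (of its 161.25 mm²) is removed, clipping the outline — area = 524.41 mm². So its area = 524.41 mm². Layer 19 (z = 3.8): the cube is present — its section is the full 25×7.5 rectangle (area 187.50 mm²); the cylinder at (12.5, -2): section is a regular 12-gon, circumradius r=10.5 (area = (12/2)·10.500²·sin(360°/12) = 330.75 mm²); the cylinder at (1, 0.5) is not intersected at this z (z outside [6.5, 16.5]); Combining (union): the regions partially overlap — summed areas 518.25 mm² minus the doubly-counted overlap 120.71 mm² gives 397.54 mm² — area = 397.54 mm²; the cube at (0.5, 5.5) is not intersected at this z (z outside [5.5, 25]); After the difference (first − rest): none of the subtracted shapes is present at this height, so that combined region is unchanged — area = 397.54 mm². So its area = 397.54 mm². Layer 51 is larger (524.41 vs 397.54 mm²).

layer 51 (z = 10.2 mm)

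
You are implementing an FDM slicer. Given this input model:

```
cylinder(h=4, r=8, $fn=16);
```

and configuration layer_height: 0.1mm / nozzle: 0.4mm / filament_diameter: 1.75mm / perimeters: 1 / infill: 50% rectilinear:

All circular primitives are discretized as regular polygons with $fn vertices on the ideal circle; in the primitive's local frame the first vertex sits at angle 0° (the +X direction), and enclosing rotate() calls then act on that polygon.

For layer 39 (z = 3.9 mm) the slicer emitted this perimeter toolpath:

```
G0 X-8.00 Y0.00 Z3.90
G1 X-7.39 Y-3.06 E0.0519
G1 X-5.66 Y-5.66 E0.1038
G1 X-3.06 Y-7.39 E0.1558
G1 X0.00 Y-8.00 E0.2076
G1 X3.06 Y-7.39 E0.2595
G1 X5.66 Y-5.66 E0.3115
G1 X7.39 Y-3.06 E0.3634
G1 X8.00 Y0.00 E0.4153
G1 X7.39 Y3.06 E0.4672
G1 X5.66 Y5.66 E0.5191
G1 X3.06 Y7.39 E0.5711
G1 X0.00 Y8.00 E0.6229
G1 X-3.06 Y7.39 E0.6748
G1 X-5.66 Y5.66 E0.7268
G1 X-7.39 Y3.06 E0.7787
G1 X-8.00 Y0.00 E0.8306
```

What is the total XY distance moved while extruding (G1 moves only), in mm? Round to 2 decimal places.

Sum the Euclidean lengths of each G1 segment: total = 49.95 mm.

49.95 mm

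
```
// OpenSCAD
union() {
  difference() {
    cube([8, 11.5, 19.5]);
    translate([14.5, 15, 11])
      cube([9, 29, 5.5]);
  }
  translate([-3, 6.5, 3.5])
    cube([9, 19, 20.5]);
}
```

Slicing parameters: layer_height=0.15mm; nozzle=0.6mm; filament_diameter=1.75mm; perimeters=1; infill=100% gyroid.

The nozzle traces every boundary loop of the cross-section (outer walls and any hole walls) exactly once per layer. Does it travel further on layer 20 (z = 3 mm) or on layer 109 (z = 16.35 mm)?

Layer 20 (z = 3): the cube is present — its section is the full 8×11.5 rectangle (perimeter 39.00 mm); the cube at (14.5, 15) is not intersected at this z (z outside [11, 16.5]); After the difference (first − rest): none of the subtracted shapes is present at this height, so the 8×11.5 cube is unchanged — boundary = 39.00 mm; the cube at (-3, 6.5) does not reach this height (z outside [3.5, 24]); Merging all regions: only the result so far is present, so the union is just that shape — boundary = 39.00 mm. So its perimeter = 39.00 mm. Layer 109 (z = 16.35): the 8×11.5 cube contributes its full rectangle (perimeter 39.00 mm); the cube at (14.5, 15) (footprint 9×29) is included at this height (perimeter 76.00 mm); Taking the first minus the rest: starting from the 8×11.5 cube, the 9×29 cube at (14.5, 15) misses the remaining region (no effect) — boundary = 39.00 mm; the cube at (-3, 6.5) is present — its section is the full 9×19 rectangle (perimeter 56.00 mm); Merging all regions: the regions partially overlap (shared area 30.00 mm²), so the edge portions inside another operand are dropped and the merged outline is re-measured after clipping — boundary = 73.00 mm. So its perimeter = 73.00 mm. Layer 109 is larger (73.00 vs 39.00 mm).

layer 109 (z = 16.35 mm)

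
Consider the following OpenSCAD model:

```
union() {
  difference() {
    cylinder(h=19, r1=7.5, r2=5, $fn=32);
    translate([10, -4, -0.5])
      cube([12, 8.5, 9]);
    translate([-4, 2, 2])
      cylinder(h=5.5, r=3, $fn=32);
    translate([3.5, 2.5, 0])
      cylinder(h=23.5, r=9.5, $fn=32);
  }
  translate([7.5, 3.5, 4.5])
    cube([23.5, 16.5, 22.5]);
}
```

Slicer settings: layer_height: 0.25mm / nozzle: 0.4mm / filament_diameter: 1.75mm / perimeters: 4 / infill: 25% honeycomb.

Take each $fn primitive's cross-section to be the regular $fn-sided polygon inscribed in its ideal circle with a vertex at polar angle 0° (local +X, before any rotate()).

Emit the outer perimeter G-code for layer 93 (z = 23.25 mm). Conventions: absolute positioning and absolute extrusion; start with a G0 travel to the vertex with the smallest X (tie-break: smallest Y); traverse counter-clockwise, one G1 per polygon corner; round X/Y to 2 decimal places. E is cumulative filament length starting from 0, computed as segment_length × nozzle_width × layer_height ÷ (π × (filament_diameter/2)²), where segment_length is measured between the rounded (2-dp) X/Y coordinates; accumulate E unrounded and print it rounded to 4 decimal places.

G0 X7.50 Y3.50 Z23.25
G1 X31.00 Y3.50 E0.9770
G1 X31.00 Y20.00 E1.6630
G1 X7.50 Y20.00 E2.6400
G1 X7.50 Y3.50 E3.3260

At z = 23.25 mm: the cone is absent (z outside [0, 19]); the cube at (10, -4) is absent (z outside [-0.5, 8.5]); the cylinder at (-4, 2) is not intersected at this z (z outside [2, 7.5]); the r=9.5 cylinder at (3.5, 2.5) gives a regular 32-gon of circumradius 9.5 (constant along its height); After the difference (first − rest): the first operand is absent here, so nothing remains; the cube at (7.5, 3.5) is present — its section is the full 23.5×16.5 rectangle; Taking the union: only the 23.5×16.5 cube at (7.5, 3.5) is present, so the union is just that shape — 1 connected region. The outline is a single polygon with 4 vertices. Extrusion per mm of travel: 0.4 × 0.25 / (π × 0.875²) = 0.041575. Accumulating E over each segment gives final E = 3.3260.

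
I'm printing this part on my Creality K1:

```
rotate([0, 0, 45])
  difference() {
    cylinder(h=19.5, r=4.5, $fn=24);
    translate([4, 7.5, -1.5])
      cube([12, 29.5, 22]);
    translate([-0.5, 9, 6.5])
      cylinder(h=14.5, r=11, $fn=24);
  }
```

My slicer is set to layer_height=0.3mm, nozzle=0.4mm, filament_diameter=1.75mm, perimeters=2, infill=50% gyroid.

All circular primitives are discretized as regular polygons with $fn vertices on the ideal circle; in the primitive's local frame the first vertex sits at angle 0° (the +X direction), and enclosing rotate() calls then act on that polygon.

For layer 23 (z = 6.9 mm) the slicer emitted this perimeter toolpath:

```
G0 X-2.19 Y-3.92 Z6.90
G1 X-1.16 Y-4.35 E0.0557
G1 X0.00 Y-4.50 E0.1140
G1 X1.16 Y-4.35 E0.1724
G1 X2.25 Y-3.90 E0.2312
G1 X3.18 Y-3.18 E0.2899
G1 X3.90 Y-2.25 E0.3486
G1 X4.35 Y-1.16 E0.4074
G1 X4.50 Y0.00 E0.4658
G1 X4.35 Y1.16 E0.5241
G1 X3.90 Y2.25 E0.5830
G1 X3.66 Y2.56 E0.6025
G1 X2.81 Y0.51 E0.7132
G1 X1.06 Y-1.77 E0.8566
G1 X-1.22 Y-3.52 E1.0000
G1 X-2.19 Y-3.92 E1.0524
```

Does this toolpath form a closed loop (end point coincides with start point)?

yes

Start point (G0): (-2.19, -3.92). End point (last G1): the path returns to the start — closed.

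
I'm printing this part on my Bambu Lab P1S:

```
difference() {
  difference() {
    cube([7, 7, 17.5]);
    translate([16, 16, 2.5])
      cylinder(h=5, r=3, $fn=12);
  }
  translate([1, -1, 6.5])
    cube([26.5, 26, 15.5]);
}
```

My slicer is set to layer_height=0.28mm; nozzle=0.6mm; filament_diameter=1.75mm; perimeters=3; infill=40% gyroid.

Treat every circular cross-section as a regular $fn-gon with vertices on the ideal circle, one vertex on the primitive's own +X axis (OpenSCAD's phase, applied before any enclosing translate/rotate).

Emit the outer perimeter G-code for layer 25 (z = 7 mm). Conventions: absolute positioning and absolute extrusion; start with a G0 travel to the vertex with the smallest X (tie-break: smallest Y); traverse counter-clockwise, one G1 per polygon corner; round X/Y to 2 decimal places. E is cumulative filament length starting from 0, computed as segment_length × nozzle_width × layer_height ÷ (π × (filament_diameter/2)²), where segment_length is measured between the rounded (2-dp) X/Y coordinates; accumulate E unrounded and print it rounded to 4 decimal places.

G0 X0.00 Y0.00 Z7.00
G1 X1.00 Y0.00 E0.0698
G1 X1.00 Y7.00 E0.5588
G1 X0.00 Y7.00 E0.6286
G1 X0.00 Y0.00 E1.1175

At z = 7 mm: the cube is present — its section is the full 7×7 rectangle; the cylinder at (16, 16): section is a regular 12-gon, circumradius r=3; Taking the first minus the rest: starting from the 7×7 cube, the r=3 cylinder at (16, 16) misses the remaining region (no effect) — 1 connected region; the cube at (1, -1) (footprint 26.5×26) is included at this height; After the difference (first − rest): starting from the result so far, the 26.5×26 cube at (1, -1) partially overlaps it — only the 42.00 mm² overlap (of its 689.00 mm²) is removed, clipping the outline — 1 connected region. The outline is a single polygon with 4 vertices. Extrusion per mm of travel: 0.6 × 0.28 / (π × 0.875²) = 0.069846. Accumulating E over each segment gives final E = 1.1175.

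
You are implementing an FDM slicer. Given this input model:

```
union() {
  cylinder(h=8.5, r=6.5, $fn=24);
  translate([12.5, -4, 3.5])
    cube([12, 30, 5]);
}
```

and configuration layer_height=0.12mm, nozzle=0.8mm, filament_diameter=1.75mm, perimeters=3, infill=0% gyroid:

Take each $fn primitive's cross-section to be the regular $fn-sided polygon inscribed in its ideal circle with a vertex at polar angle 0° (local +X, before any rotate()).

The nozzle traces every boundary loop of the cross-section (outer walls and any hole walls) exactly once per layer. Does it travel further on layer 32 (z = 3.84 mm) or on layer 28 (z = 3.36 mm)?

layer 32 (z = 3.84 mm)

Layer 32 (z = 3.84): the r=6.5 cylinder contributes a regular 24-gon of circumradius 6.5 (perimeter = 2·24·6.500·sin(180°/24) = 40.72 mm); the cube at (12.5, -4) is present — its section is the full 12×30 rectangle (perimeter 84.00 mm); Merging all regions: the 2 present regions are separate (no shared area or edge), so areas and boundary lengths simply add and each stays a separate island — boundary = 124.72 mm. So its perimeter = 124.72 mm. Layer 28 (z = 3.36): the r=6.5 cylinder gives a regular 24-gon of circumradius 6.5 (constant along its height) (perimeter = 2·24·6.500·sin(180°/24) = 40.72 mm); the cube at (12.5, -4) is not intersected at this z (z outside [3.5, 8.5]); Merging all regions: only the r=6.5 cylinder is present, so the union is just that shape — boundary = 40.72 mm. So its perimeter = 40.72 mm. Layer 32 is larger (124.72 vs 40.72 mm).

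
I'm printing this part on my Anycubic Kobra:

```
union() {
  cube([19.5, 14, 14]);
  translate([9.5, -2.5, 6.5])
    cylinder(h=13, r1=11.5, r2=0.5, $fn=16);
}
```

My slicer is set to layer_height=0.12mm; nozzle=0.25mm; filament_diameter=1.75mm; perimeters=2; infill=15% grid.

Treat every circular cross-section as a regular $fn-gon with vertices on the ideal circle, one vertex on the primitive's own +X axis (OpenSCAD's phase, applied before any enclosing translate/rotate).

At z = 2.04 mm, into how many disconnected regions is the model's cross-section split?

1

At z = 2.04 mm: the 19.5×14 cube contributes its full rectangle; the cone at (9.5, -2.5) is absent (z outside [6.5, 19.5]); Combining (union): only the 19.5×14 cube is present, so the union is just that shape — 1 connected region. The result has 1 disconnected region.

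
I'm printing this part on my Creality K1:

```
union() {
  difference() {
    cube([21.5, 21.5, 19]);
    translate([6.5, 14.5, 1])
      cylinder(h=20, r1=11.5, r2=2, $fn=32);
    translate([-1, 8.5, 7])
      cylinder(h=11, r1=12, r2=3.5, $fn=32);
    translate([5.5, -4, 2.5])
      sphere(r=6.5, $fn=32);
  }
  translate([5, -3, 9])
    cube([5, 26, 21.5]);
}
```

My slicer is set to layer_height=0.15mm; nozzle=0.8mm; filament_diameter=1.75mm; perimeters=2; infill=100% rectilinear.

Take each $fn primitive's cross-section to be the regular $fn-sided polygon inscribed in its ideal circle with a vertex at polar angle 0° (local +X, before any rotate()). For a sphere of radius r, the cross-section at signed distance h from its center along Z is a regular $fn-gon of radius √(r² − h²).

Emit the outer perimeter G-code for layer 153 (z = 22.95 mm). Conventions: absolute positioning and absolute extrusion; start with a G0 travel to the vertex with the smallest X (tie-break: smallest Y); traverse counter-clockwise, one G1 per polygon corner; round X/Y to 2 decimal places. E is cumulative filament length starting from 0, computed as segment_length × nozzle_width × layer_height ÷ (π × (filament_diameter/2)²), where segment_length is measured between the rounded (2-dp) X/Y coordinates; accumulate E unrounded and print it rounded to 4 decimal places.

At z = 22.95 mm: the cube is absent (z outside [0, 19]); the cone at (6.5, 14.5) does not reach this height (z outside [1, 21]); the cone at (-1, 8.5) does not reach this height (z outside [7, 18]); the sphere at (5.5, -4) is not intersected at this z (|z−center|=20.450 > r=6.5); After the difference (first − rest): the first operand is absent here, so nothing remains; the 5×26 cube at (5, -3) contributes its full rectangle; Taking the union: only the 5×26 cube at (5, -3) is present, so the union is just that shape — 1 connected region. The outline is a single polygon with 4 vertices. Extrusion per mm of travel: 0.8 × 0.15 / (π × 0.875²) = 0.049890. Accumulating E over each segment gives final E = 3.0932.

G0 X5.00 Y-3.00 Z22.95
G1 X10.00 Y-3.00 E0.2495
G1 X10.00 Y23.00 E1.5466
G1 X5.00 Y23.00 E1.7960
G1 X5.00 Y-3.00 E3.0932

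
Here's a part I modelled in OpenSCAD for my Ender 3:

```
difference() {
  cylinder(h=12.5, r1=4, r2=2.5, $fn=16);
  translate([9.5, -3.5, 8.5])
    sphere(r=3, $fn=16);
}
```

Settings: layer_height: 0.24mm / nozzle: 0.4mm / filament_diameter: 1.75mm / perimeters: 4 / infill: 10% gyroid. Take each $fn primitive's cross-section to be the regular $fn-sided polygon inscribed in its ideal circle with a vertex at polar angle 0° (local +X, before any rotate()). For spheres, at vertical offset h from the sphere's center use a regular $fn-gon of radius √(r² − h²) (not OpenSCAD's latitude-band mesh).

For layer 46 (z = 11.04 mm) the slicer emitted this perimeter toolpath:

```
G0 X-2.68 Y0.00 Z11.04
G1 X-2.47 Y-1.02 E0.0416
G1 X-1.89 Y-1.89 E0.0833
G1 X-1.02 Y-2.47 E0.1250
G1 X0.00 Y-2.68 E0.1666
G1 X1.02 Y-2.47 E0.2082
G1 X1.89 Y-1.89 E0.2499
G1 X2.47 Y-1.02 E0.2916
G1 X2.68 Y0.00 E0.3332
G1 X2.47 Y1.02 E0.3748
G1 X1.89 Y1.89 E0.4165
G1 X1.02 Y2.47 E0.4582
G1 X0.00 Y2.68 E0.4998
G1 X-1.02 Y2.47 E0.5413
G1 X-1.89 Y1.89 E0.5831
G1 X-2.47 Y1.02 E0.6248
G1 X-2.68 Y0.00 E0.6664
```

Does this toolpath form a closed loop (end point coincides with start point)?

Start point (G0): (-2.68, 0.00). End point (last G1): the path returns to the start — closed.

yes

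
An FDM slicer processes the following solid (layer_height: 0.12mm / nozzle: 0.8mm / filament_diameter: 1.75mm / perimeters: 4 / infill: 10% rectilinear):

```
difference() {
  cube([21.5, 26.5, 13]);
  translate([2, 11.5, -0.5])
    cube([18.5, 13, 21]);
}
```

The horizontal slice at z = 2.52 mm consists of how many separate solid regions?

1

At z = 2.52 mm: the 21.5×26.5 cube contributes its full rectangle; the 18.5×13 cube at (2, 11.5) contributes its full rectangle; Taking the first minus the rest: starting from the 21.5×26.5 cube, the 18.5×13 cube at (2, 11.5) lies wholly inside it (removes its full 240.50 mm² and its 63.00 mm outline becomes a hole wall) — 1 connected region with 1 hole. The result has 1 disconnected region.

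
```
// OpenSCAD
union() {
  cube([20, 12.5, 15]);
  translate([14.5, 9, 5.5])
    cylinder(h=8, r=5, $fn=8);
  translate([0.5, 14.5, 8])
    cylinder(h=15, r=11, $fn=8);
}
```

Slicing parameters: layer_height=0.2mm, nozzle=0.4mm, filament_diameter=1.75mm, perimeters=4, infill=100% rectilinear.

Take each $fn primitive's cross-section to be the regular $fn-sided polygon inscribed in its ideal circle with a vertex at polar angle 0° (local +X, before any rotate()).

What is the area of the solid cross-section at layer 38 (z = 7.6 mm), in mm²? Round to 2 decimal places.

255.43 mm²

At z = 7.6 mm: the 20×12.5 cube contributes its full rectangle (area 250.00 mm²); the r=5 cylinder at (14.5, 9) contributes a regular 8-gon of circumradius 5 (area = (8/2)·5.000²·sin(360°/8) = 70.71 mm²); the cylinder at (0.5, 14.5) does not reach this height (z outside [8, 23]); Combining (union): the regions partially overlap — summed areas 320.71 mm² minus the doubly-counted overlap 65.28 mm² gives 255.43 mm² — area = 255.43 mm². Overall, the cross-section is a single solid region. Net area = 255.43 mm².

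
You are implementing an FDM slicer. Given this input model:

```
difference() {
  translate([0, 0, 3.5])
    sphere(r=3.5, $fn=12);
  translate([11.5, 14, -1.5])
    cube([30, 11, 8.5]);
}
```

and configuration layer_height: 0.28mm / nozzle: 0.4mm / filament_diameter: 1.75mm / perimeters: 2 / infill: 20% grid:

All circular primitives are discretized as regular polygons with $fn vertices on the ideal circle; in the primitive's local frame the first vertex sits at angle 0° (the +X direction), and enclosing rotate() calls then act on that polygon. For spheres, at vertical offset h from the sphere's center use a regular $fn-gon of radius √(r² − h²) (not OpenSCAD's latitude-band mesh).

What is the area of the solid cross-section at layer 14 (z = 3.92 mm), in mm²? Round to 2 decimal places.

At z = 3.92 mm: the r=3.5 sphere contributes a regular 12-gon of circumradius √(3.5²−0.42²) = 3.475 (area = (12/2)·3.475²·sin(360°/12) = 36.22 mm²); the cube at (11.5, 14) (footprint 30×11) is included at this height (area 330.00 mm²); Subtracting the remaining from the first: starting from the r=3.5 sphere (36.22 mm²), the 30×11 cube at (11.5, 14) misses the remaining region (no effect) — area = 36.22 mm². Overall, the cross-section is a single solid region. Net area = 36.22 mm².

36.22 mm²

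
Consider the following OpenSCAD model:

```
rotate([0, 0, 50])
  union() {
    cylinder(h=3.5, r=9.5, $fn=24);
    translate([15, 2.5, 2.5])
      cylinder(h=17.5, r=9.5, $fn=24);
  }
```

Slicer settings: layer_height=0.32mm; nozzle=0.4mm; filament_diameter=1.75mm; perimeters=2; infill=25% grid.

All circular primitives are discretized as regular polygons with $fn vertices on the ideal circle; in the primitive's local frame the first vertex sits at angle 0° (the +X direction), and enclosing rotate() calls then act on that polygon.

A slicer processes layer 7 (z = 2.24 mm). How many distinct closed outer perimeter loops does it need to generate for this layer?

At z = 2.24 mm: the r=9.5 cylinder gives a regular 24-gon of circumradius 9.5 (constant along its height); the cylinder at (15, 2.5) is not intersected at this z (z outside [2.5, 20]); Combining (union): only the r=9.5 cylinder is present, so the union is just that shape — 1 connected region; (whole slice rotated 50° about Z — lengths, areas and connectivity unchanged). The result has 1 disconnected region.

1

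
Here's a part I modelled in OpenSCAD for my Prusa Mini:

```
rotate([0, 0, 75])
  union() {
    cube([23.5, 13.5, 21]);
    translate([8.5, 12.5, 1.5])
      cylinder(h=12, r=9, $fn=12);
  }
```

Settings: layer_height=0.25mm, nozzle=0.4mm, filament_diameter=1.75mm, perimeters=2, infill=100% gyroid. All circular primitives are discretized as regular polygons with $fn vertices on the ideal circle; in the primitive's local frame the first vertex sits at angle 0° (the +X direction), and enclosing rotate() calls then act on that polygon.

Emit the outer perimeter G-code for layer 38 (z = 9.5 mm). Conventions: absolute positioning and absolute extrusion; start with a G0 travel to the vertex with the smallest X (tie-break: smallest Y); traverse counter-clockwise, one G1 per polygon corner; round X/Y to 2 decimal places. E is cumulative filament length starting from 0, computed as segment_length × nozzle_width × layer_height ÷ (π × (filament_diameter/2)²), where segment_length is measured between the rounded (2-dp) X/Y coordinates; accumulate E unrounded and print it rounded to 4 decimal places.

At z = 9.5 mm: the cube (footprint 23.5×13.5) is included at this height; the r=9 cylinder at (8.5, 12.5) contributes a regular 12-gon of circumradius 9; Combining (union): the regions partially overlap (shared area 138.40 mm²), so overlapping operands fuse into one piece — 1 connected region; (rotated 75° about Z; rotation is an isometry so areas/perimeters/island counts are preserved). The outline is a single polygon with 11 vertices. Extrusion per mm of travel: 0.4 × 0.25 / (π × 0.875²) = 0.041575. Accumulating E over each segment gives final E = 3.4403.

G0 X-18.57 Y9.12 Z9.50
G1 X-16.24 Y5.08 E0.1939
G1 X-12.20 Y2.75 E0.3878
G1 X-10.27 Y2.75 E0.4680
G1 X0.00 Y0.00 E0.9101
G1 X6.08 Y22.70 E1.8871
G1 X-6.96 Y26.19 E2.4483
G1 X-8.58 Y20.14 E2.7087
G1 X-12.20 Y20.14 E2.8592
G1 X-16.24 Y17.81 E3.0531
G1 X-18.57 Y13.77 E3.2470
G1 X-18.57 Y9.12 E3.4403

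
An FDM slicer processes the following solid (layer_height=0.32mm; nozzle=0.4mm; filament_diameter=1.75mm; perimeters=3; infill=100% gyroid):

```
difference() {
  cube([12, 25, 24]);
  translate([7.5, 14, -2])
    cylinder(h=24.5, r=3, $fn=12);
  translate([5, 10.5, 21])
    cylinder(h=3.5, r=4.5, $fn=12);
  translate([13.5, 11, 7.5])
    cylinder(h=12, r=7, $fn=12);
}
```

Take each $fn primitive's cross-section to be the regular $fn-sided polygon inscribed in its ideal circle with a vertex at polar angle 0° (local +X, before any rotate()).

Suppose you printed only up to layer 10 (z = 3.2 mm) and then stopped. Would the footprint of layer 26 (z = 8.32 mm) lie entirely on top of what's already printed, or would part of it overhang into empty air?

Compare the two slices. At z = 3.2: the cube is present — its section is the full 12×25 rectangle (area 300.00 mm²); the r=3 cylinder at (7.5, 14) contributes a regular 12-gon of circumradius 3 (area = (12/2)·3.000²·sin(360°/12) = 27.00 mm²); the cylinder at (5, 10.5) does not reach this height (z outside [21, 24.5]); the cylinder at (13.5, 11) is not intersected at this z (z outside [7.5, 19.5]); After the difference (first − rest): starting from the 12×25 cube (300.00 mm²), the r=3 cylinder at (7.5, 14) lies wholly inside it (removes its full 27.00 mm² and its 18.63 mm outline becomes a hole wall) — area = 273.00 mm². At z = 8.32: the cube (footprint 12×25) is included at this height (area 300.00 mm²); the r=3 cylinder at (7.5, 14) contributes a regular 12-gon of circumradius 3 (area = (12/2)·3.000²·sin(360°/12) = 27.00 mm²); the cylinder at (5, 10.5) does not reach this height (z outside [21, 24.5]); the r=7 cylinder at (13.5, 11) contributes a regular 12-gon of circumradius 7 (area = (12/2)·7.000²·sin(360°/12) = 147.00 mm²); Subtracting the remaining from the first: starting from the 12×25 cube (300.00 mm²), the r=3 cylinder at (7.5, 14) lies wholly inside it (removes its full 27.00 mm² and its 18.63 mm outline becomes a hole wall); the r=7 cylinder at (13.5, 11) partially overlaps it — only the 40.17 mm² overlap (of its 147.00 mm²) is removed, clipping the outline — area = 232.83 mm². Checking containment: the cross-section at z = 8.32 is a subset of the cross-section at z = 3.2.

entirely on top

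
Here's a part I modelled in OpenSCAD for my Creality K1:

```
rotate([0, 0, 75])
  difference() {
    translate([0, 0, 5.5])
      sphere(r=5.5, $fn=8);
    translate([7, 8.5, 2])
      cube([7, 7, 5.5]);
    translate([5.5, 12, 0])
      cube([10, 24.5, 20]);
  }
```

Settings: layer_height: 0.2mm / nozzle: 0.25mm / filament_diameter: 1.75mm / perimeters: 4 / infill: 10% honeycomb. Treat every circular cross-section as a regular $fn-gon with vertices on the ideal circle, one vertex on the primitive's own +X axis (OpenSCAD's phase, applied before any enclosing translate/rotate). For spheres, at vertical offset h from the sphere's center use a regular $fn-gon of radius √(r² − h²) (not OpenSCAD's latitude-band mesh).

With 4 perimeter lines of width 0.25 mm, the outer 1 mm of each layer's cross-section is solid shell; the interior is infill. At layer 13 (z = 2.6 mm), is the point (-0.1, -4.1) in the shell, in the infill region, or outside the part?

At z = 2.6 mm: the r=5.5 sphere contributes a regular 8-gon of circumradius √(5.5²−2.9²) = 4.673; the 7×7 cube at (7, 8.5) contributes its full rectangle; the cube at (5.5, 12) (footprint 10×24.5) is included at this height; Taking the first minus the rest: starting from the r=5.5 sphere, the 7×7 cube at (7, 8.5) misses the remaining region (no effect); the 10×24.5 cube at (5.5, 12) misses the remaining region (no effect) — 1 connected region; (whole slice rotated 75° about Z — lengths, areas and connectivity unchanged). Overall, the cross-section is a single solid region. Undo the 75° rotation: the query point maps to (-3.986, -0.965) in the un-rotated model frame. The nearest boundary edge runs (-3.30, -3.30)→(-4.67, 0.00); distance from the point to it = 0.27 mm. The point is inside the cross-section, 0.27 mm from the nearest boundary — within the 1 mm shell band (4 × 0.25).

shell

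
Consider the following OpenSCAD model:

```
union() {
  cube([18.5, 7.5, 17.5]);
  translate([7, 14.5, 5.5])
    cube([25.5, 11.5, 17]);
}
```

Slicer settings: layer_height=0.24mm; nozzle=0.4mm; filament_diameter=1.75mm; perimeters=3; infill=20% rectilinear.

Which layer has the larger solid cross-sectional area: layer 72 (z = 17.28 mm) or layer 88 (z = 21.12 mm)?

Layer 72 (z = 17.28): the cube (footprint 18.5×7.5) is included at this height (area 138.75 mm²); the 25.5×11.5 cube at (7, 14.5) contributes its full rectangle (area 293.25 mm²); Combining (union): the 2 present regions are separate (no shared area or edge), so areas and boundary lengths simply add and each stays a separate island — area = 432.00 mm². So its area = 432.00 mm². Layer 88 (z = 21.12): the cube does not reach this height (z outside [0, 17.5]); the cube at (7, 14.5) is present — its section is the full 25.5×11.5 rectangle (area 293.25 mm²); Merging all regions: only the 25.5×11.5 cube at (7, 14.5) is present, so the union is just that shape — area = 293.25 mm². So its area = 293.25 mm². Layer 72 is larger (432.00 vs 293.25 mm²).

layer 72 (z = 17.28 mm)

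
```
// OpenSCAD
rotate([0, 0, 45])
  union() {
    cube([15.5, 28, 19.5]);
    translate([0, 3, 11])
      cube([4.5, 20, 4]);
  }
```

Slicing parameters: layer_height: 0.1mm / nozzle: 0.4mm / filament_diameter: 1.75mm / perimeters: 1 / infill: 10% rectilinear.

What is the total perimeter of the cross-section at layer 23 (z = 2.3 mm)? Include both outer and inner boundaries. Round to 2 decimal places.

At z = 2.3 mm: the 15.5×28 cube contributes its full rectangle (perimeter 87.00 mm); the cube at (0, 3) does not reach this height (z outside [11, 15]); Taking the union: only the 15.5×28 cube is present, so the union is just that shape — boundary = 87.00 mm; (rotated 45° about Z; rotation is an isometry so areas/perimeters/island counts are preserved). Overall, the cross-section is a single solid region. Total boundary length (outer) = 87.00 mm.

87.00 mm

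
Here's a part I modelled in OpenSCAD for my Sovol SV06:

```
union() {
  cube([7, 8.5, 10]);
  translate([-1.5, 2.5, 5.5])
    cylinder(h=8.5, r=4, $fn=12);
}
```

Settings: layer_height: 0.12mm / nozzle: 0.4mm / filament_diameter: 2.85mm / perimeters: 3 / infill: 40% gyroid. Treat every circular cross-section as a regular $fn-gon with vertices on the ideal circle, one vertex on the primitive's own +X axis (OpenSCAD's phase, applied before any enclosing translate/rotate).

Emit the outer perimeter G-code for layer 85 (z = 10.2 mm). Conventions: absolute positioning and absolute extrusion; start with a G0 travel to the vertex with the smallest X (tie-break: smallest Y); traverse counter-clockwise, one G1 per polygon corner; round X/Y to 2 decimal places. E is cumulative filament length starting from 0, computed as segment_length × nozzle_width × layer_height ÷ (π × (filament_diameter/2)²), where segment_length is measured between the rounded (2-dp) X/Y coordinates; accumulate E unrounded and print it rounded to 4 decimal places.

At z = 10.2 mm: the cube is not intersected at this z (z outside [0, 10]); the cylinder at (-1.5, 2.5): section is a regular 12-gon, circumradius r=4; Combining (union): only the r=4 cylinder at (-1.5, 2.5) is present, so the union is just that shape — 1 connected region. The outline is a single polygon with 12 vertices. Extrusion per mm of travel: 0.4 × 0.12 / (π × 1.425²) = 0.007524. Accumulating E over each segment gives final E = 0.1868.

G0 X-5.50 Y2.50 Z10.20
G1 X-4.96 Y0.50 E0.0156
G1 X-3.50 Y-0.96 E0.0311
G1 X-1.50 Y-1.50 E0.0467
G1 X0.50 Y-0.96 E0.0623
G1 X1.96 Y0.50 E0.0778
G1 X2.50 Y2.50 E0.0934
G1 X1.96 Y4.50 E0.1090
G1 X0.50 Y5.96 E0.1245
G1 X-1.50 Y6.50 E0.1401
G1 X-3.50 Y5.96 E0.1557
G1 X-4.96 Y4.50 E0.1713
G1 X-5.50 Y2.50 E0.1868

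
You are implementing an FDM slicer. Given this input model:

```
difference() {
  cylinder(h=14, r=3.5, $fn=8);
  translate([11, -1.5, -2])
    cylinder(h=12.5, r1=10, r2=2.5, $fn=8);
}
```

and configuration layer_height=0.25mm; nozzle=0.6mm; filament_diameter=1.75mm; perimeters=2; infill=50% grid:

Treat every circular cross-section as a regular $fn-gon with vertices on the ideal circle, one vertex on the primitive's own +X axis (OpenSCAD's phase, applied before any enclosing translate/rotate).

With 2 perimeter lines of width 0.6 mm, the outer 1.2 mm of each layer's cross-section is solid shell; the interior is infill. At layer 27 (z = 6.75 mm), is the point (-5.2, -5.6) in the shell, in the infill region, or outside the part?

outside

At z = 6.75 mm: the cylinder: section is a regular 8-gon, circumradius r=3.5; the cone at (11, -1.5): at t=0.700 of its height the radius interpolates to r₁+(r₂−r₁)t = 4.750, giving a regular 8-gon of that circumradius; Subtracting the remaining from the first: starting from the r=3.5 cylinder, the cone at (11, -1.5) misses the remaining region (no effect) — 1 connected region. Overall, the cross-section is a single solid region. The nearest boundary edge runs (-0.00, -3.50)→(-2.47, -2.47); distance from the point to it = 4.15 mm. The point is not inside any of the regions above, so it lies outside the cross-section (4.15 mm from the nearest boundary).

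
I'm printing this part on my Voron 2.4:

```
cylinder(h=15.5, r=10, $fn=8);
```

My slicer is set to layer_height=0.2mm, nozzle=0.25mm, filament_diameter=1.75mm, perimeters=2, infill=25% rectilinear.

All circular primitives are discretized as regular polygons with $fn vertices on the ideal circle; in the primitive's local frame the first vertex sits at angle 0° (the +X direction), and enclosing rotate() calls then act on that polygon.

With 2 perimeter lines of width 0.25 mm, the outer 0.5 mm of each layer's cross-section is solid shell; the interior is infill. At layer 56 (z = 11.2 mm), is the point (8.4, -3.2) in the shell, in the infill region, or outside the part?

shell

At z = 11.2 mm: the r=10 cylinder contributes a regular 8-gon of circumradius 10. Overall, the cross-section is a single solid region. The nearest boundary edge runs (7.07, -7.07)→(10.00, 0.00); distance from the point to it = 0.25 mm. The point is inside the cross-section, 0.25 mm from the nearest boundary — within the 0.5 mm shell band (2 × 0.25).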